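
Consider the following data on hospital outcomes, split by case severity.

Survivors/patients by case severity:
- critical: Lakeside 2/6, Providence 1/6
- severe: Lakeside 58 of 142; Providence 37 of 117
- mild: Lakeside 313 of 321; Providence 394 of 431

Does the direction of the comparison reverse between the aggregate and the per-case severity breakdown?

Critical: Lakeside 2/6 = 33.3%, Providence 1/6 = 16.7% → Lakeside
Severe: Lakeside 58/142 = 40.8%, Providence 37/117 = 31.6% → Lakeside
Mild: Lakeside 313/321 = 97.5%, Providence 394/431 = 91.4% → Lakeside
Overall: Lakeside 373/469 = 79.5%, Providence 432/554 = 78.0% → Lakeside
Lakeside wins overall and in every case group — no reversal.

No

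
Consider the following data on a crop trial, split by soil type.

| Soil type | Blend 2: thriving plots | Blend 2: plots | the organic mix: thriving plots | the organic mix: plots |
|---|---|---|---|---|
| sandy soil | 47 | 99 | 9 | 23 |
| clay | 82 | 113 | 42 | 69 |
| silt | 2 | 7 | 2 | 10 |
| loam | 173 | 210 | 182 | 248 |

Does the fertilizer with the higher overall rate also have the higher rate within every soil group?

Yes

Sandy soil: Blend 2 47/99 = 47.5%, the organic mix 9/23 = 39.1% → Blend 2
Clay: Blend 2 82/113 = 72.6%, the organic mix 42/69 = 60.9% → Blend 2
Silt: Blend 2 2/7 = 28.6%, the organic mix 2/10 = 20.0% → Blend 2
Loam: Blend 2 173/210 = 82.4%, the organic mix 182/248 = 73.4% → Blend 2
Overall: Blend 2 304/429 = 70.9%, the organic mix 235/350 = 67.1% → Blend 2
Blend 2 wins overall and in every soil group — no reversal.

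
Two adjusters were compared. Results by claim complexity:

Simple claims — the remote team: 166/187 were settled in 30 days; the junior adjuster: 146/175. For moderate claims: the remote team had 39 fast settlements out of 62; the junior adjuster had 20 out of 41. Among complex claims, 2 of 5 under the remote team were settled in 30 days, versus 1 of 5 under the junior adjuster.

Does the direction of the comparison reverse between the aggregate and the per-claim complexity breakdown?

Simple: the remote team 166/187 = 88.8%, the junior adjuster 146/175 = 83.4% → the remote team
Moderate: the remote team 39/62 = 62.9%, the junior adjuster 20/41 = 48.8% → the remote team
Complex: the remote team 2/5 = 40.0%, the junior adjuster 1/5 = 20.0% → the remote team
Overall: the remote team 207/254 = 81.5%, the junior adjuster 167/221 = 75.6% → the remote team
The remote team wins overall and in every claim group — no reversal.

No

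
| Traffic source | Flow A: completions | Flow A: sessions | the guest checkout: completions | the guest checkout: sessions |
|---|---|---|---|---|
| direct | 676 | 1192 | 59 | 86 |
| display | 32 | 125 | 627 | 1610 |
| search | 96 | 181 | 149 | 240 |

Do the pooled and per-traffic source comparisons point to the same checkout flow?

No

Direct: Flow A 676/1192 = 56.7%, the guest checkout 59/86 = 68.6% → the guest checkout
Display: Flow A 32/125 = 25.6%, the guest checkout 627/1610 = 38.9% → the guest checkout
Search: Flow A 96/181 = 53.0%, the guest checkout 149/240 = 62.1% → the guest checkout
Overall: Flow A 804/1498 = 53.7%, the guest checkout 835/1936 = 43.1% → Flow A
The guest checkout wins each traffic group but Flow A wins overall — the comparison reverses. The guest checkout's sessions skew toward display, which has a lower base rate.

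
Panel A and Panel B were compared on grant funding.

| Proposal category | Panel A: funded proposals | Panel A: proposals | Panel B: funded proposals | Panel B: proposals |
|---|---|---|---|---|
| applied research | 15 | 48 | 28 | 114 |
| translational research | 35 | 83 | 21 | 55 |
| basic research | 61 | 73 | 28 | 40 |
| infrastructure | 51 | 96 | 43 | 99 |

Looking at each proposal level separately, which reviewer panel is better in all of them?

Panel A

Applied research: Panel A 15/48 = 31.2%, Panel B 28/114 = 24.6% → Panel A
Translational research: Panel A 35/83 = 42.2%, Panel B 21/55 = 38.2% → Panel A
Basic research: Panel A 61/73 = 83.6%, Panel B 28/40 = 70.0% → Panel A
Infrastructure: Panel A 51/96 = 53.1%, Panel B 43/99 = 43.4% → Panel A
Panel A has the higher rate in all 4 groups.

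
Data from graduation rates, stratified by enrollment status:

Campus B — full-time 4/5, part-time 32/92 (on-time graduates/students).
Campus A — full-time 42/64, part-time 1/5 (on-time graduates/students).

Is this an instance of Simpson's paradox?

Yes

Full-time: Campus B 4/5 = 80.0%, Campus A 42/64 = 65.6% → Campus B
Part-time: Campus B 32/92 = 34.8%, Campus A 1/5 = 20.0% → Campus B
Overall: Campus B 36/97 = 37.1%, Campus A 43/69 = 62.3% → Campus A
Campus B wins each enrollment group but Campus A wins overall — the comparison reverses. Campus B's students skew toward part-time, which has a lower base rate.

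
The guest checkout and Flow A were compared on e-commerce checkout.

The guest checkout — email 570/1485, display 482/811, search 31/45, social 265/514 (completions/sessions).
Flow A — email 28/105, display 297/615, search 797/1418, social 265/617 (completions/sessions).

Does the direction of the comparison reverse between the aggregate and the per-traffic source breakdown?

Yes

Email: the guest checkout 570/1485 = 38.4%, Flow A 28/105 = 26.7% → the guest checkout
Display: the guest checkout 482/811 = 59.4%, Flow A 297/615 = 48.3% → the guest checkout
Search: the guest checkout 31/45 = 68.9%, Flow A 797/1418 = 56.2% → the guest checkout
Social: the guest checkout 265/514 = 51.6%, Flow A 265/617 = 42.9% → the guest checkout
Overall: the guest checkout 1348/2855 = 47.2%, Flow A 1387/2755 = 50.3% → Flow A
The guest checkout wins each traffic group but Flow A wins overall — the comparison reverses. The guest checkout's sessions skew toward email, which has a lower base rate.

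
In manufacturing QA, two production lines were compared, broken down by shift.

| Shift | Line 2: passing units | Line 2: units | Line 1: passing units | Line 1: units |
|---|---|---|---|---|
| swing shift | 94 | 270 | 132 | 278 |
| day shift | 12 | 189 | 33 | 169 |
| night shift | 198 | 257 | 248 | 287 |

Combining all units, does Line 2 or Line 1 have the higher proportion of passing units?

Swing shift: Line 2 94/270 = 34.8%, Line 1 132/278 = 47.5% → Line 1
Day shift: Line 2 12/189 = 6.3%, Line 1 33/169 = 19.5% → Line 1
Night shift: Line 2 198/257 = 77.0%, Line 1 248/287 = 86.4% → Line 1
Overall: Line 2 304/716 = 42.5%, Line 1 413/734 = 56.3% → Line 1

Line 1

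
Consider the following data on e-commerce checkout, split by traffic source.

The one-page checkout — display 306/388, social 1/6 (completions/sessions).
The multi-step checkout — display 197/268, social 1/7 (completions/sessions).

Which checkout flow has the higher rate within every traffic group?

the one-page checkout

Display: the one-page checkout 306/388 = 78.9%, the multi-step checkout 197/268 = 73.5% → the one-page checkout
Social: the one-page checkout 1/6 = 16.7%, the multi-step checkout 1/7 = 14.3% → the one-page checkout
The one-page checkout has the higher rate in both groups.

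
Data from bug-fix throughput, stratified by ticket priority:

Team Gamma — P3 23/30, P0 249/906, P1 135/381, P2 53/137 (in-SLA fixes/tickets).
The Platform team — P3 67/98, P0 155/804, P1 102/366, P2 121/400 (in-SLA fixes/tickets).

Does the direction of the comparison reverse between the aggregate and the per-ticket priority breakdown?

P3: Team Gamma 23/30 = 76.7%, the Platform team 67/98 = 68.4% → Team Gamma
P0: Team Gamma 249/906 = 27.5%, the Platform team 155/804 = 19.3% → Team Gamma
P1: Team Gamma 135/381 = 35.4%, the Platform team 102/366 = 27.9% → Team Gamma
P2: Team Gamma 53/137 = 38.7%, the Platform team 121/400 = 30.2% → Team Gamma
Overall: Team Gamma 460/1454 = 31.6%, the Platform team 445/1668 = 26.7% → Team Gamma
Team Gamma wins overall and in every ticket group — no reversal.

No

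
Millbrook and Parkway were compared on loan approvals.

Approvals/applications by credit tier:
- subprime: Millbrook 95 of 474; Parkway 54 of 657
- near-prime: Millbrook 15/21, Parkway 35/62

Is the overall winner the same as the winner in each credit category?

Yes

Subprime: Millbrook 95/474 = 20.0%, Parkway 54/657 = 8.2% → Millbrook
Near-prime: Millbrook 15/21 = 71.4%, Parkway 35/62 = 56.5% → Millbrook
Overall: Millbrook 110/495 = 22.2%, Parkway 89/719 = 12.4% → Millbrook
Millbrook wins overall and in every credit group — no reversal.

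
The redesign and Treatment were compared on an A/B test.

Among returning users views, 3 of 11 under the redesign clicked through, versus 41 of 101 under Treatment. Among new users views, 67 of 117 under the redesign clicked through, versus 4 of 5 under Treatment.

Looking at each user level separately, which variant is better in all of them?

Treatment

Returning users: the redesign 3/11 = 27.3%, Treatment 41/101 = 40.6% → Treatment
New users: the redesign 67/117 = 57.3%, Treatment 4/5 = 80.0% → Treatment
Treatment has the higher rate in both groups.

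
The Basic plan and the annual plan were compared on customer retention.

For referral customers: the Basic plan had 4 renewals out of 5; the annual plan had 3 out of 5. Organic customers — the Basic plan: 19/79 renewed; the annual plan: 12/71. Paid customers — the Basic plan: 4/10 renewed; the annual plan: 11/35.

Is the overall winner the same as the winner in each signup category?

Referral: the Basic plan 4/5 = 80.0%, the annual plan 3/5 = 60.0% → the Basic plan
Organic: the Basic plan 19/79 = 24.1%, the annual plan 12/71 = 16.9% → the Basic plan
Paid: the Basic plan 4/10 = 40.0%, the annual plan 11/35 = 31.4% → the Basic plan
Overall: the Basic plan 27/94 = 28.7%, the annual plan 26/111 = 23.4% → the Basic plan
The Basic plan wins overall and in every signup group — no reversal.

Yes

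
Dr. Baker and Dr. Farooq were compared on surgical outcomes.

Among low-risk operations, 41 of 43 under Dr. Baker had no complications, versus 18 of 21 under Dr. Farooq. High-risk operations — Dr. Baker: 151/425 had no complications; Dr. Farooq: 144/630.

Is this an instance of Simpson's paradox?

Low-risk: Dr. Baker 41/43 = 95.3%, Dr. Farooq 18/21 = 85.7% → Dr. Baker
High-risk: Dr. Baker 151/425 = 35.5%, Dr. Farooq 144/630 = 22.9% → Dr. Baker
Overall: Dr. Baker 192/468 = 41.0%, Dr. Farooq 162/651 = 24.9% → Dr. Baker
Dr. Baker wins overall and in every patient risk group — no reversal.

No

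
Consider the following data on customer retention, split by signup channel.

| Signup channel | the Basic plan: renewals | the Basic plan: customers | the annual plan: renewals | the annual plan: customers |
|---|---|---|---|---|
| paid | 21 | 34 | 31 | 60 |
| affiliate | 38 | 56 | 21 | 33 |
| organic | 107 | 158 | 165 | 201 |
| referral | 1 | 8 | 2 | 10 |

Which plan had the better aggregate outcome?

Paid: the Basic plan 21/34 = 61.8%, the annual plan 31/60 = 51.7% → the Basic plan
Affiliate: the Basic plan 38/56 = 67.9%, the annual plan 21/33 = 63.6% → the Basic plan
Organic: the Basic plan 107/158 = 67.7%, the annual plan 165/201 = 82.1% → the annual plan
Referral: the Basic plan 1/8 = 12.5%, the annual plan 2/10 = 20.0% → the annual plan
Overall: the Basic plan 167/256 = 65.2%, the annual plan 219/304 = 72.0% → the annual plan
(Neither sweeps every signup group, but the annual plan has the higher pooled rate.)

the annual plan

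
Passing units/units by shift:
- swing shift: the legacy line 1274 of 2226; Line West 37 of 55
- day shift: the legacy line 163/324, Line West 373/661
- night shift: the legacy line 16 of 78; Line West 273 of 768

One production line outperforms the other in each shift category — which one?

Line West

Swing shift: the legacy line 1274/2226 = 57.2%, Line West 37/55 = 67.3% → Line West
Day shift: the legacy line 163/324 = 50.3%, Line West 373/661 = 56.4% → Line West
Night shift: the legacy line 16/78 = 20.5%, Line West 273/768 = 35.5% → Line West
Line West has the higher rate in all 3 groups.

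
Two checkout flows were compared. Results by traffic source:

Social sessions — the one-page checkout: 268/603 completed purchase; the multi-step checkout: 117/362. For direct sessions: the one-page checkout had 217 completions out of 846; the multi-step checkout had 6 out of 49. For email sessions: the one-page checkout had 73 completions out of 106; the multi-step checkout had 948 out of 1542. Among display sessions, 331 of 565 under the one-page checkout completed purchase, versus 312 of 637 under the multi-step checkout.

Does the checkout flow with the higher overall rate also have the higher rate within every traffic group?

No

Social: the one-page checkout 268/603 = 44.4%, the multi-step checkout 117/362 = 32.3% → the one-page checkout
Direct: the one-page checkout 217/846 = 25.7%, the multi-step checkout 6/49 = 12.2% → the one-page checkout
Email: the one-page checkout 73/106 = 68.9%, the multi-step checkout 948/1542 = 61.5% → the one-page checkout
Display: the one-page checkout 331/565 = 58.6%, the multi-step checkout 312/637 = 49.0% → the one-page checkout
Overall: the one-page checkout 889/2120 = 41.9%, the multi-step checkout 1383/2590 = 53.4% → the multi-step checkout
The one-page checkout wins each traffic group but the multi-step checkout wins overall — the comparison reverses. The one-page checkout's sessions skew toward direct, which has a lower base rate.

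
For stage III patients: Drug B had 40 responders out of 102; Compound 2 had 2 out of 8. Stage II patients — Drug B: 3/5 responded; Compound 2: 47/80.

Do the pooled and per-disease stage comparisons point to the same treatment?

Stage III: Drug B 40/102 = 39.2%, Compound 2 2/8 = 25.0% → Drug B
Stage II: Drug B 3/5 = 60.0%, Compound 2 47/80 = 58.8% → Drug B
Overall: Drug B 43/107 = 40.2%, Compound 2 49/88 = 55.7% → Compound 2
Drug B wins each disease group but Compound 2 wins overall — the comparison reverses. Drug B's patients skew toward stage III, which has a lower base rate.

No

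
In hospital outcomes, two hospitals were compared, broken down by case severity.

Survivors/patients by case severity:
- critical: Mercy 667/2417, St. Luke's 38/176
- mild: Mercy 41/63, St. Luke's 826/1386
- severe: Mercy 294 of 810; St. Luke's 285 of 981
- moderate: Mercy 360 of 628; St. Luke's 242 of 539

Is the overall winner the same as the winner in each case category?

Critical: Mercy 667/2417 = 27.6%, St. Luke's 38/176 = 21.6% → Mercy
Mild: Mercy 41/63 = 65.1%, St. Luke's 826/1386 = 59.6% → Mercy
Severe: Mercy 294/810 = 36.3%, St. Luke's 285/981 = 29.1% → Mercy
Moderate: Mercy 360/628 = 57.3%, St. Luke's 242/539 = 44.9% → Mercy
Overall: Mercy 1362/3918 = 34.8%, St. Luke's 1391/3082 = 45.1% → St. Luke's
Mercy wins each case group but St. Luke's wins overall — the comparison reverses. Mercy's patients skew toward critical, which has a lower base rate.

No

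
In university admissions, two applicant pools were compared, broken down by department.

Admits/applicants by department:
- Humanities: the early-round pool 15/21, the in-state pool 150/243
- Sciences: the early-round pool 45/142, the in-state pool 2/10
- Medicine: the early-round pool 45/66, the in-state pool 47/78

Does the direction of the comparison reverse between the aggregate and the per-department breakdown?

Humanities: the early-round pool 15/21 = 71.4%, the in-state pool 150/243 = 61.7% → the early-round pool
Sciences: the early-round pool 45/142 = 31.7%, the in-state pool 2/10 = 20.0% → the early-round pool
Medicine: the early-round pool 45/66 = 68.2%, the in-state pool 47/78 = 60.3% → the early-round pool
Overall: the early-round pool 105/229 = 45.9%, the in-state pool 199/331 = 60.1% → the in-state pool
The early-round pool wins each department group but the in-state pool wins overall — the comparison reverses. The early-round pool's applicants skew toward Sciences, which has a lower base rate.

Yes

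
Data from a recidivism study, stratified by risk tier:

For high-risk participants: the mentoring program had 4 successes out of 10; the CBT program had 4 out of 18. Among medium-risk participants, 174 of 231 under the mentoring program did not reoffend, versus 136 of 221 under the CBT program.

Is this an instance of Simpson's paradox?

High-risk: the mentoring program 4/10 = 40.0%, the CBT program 4/18 = 22.2% → the mentoring program
Medium-risk: the mentoring program 174/231 = 75.3%, the CBT program 136/221 = 61.5% → the mentoring program
Overall: the mentoring program 178/241 = 73.9%, the CBT program 140/239 = 58.6% → the mentoring program
The mentoring program wins overall and in every risk group — no reversal.

No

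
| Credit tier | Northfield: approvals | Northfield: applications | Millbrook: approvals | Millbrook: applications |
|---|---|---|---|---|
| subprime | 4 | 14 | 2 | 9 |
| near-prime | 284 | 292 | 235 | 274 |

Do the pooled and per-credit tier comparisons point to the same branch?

Yes

Subprime: Northfield 4/14 = 28.6%, Millbrook 2/9 = 22.2% → Northfield
Near-prime: Northfield 284/292 = 97.3%, Millbrook 235/274 = 85.8% → Northfield
Overall: Northfield 288/306 = 94.1%, Millbrook 237/283 = 83.7% → Northfield
Northfield wins overall and in every credit group — no reversal.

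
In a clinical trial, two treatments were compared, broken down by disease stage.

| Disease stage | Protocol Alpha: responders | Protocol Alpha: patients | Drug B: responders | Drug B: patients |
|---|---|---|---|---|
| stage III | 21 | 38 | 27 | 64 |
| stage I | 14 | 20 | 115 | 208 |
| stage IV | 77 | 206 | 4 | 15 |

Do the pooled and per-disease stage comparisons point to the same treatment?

Stage III: Protocol Alpha 21/38 = 55.3%, Drug B 27/64 = 42.2% → Protocol Alpha
Stage I: Protocol Alpha 14/20 = 70.0%, Drug B 115/208 = 55.3% → Protocol Alpha
Stage IV: Protocol Alpha 77/206 = 37.4%, Drug B 4/15 = 26.7% → Protocol Alpha
Overall: Protocol Alpha 112/264 = 42.4%, Drug B 146/287 = 50.9% → Drug B
Protocol Alpha wins each disease group but Drug B wins overall — the comparison reverses. Protocol Alpha's patients skew toward stage IV, which has a lower base rate.

No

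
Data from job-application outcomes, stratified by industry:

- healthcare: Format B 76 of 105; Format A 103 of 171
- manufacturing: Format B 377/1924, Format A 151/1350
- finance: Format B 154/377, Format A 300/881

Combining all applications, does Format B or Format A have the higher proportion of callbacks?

Healthcare: Format B 76/105 = 72.4%, Format A 103/171 = 60.2% → Format B
Manufacturing: Format B 377/1924 = 19.6%, Format A 151/1350 = 11.2% → Format B
Finance: Format B 154/377 = 40.8%, Format A 300/881 = 34.1% → Format B
Overall: Format B 607/2406 = 25.2%, Format A 554/2402 = 23.1% → Format B

Format B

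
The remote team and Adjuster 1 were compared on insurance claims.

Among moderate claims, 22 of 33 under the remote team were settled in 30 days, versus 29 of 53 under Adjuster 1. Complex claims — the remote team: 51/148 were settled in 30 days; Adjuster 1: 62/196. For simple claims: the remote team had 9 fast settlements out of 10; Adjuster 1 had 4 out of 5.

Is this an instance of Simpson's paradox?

Moderate: the remote team 22/33 = 66.7%, Adjuster 1 29/53 = 54.7% → the remote team
Complex: the remote team 51/148 = 34.5%, Adjuster 1 62/196 = 31.6% → the remote team
Simple: the remote team 9/10 = 90.0%, Adjuster 1 4/5 = 80.0% → the remote team
Overall: the remote team 82/191 = 42.9%, Adjuster 1 95/254 = 37.4% → the remote team
The remote team wins overall and in every claim group — no reversal.

No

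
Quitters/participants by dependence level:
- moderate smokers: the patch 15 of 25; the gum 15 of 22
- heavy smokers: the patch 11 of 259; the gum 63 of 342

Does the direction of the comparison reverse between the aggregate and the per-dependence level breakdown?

No

Moderate smokers: the patch 15/25 = 60.0%, the gum 15/22 = 68.2% → the gum
Heavy smokers: the patch 11/259 = 4.2%, the gum 63/342 = 18.4% → the gum
Overall: the patch 26/284 = 9.2%, the gum 78/364 = 21.4% → the gum
The gum wins overall and in every dependence group — no reversal.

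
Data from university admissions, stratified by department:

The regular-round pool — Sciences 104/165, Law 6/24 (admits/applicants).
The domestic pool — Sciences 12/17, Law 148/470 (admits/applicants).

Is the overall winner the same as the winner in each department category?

No

Sciences: the regular-round pool 104/165 = 63.0%, the domestic pool 12/17 = 70.6% → the domestic pool
Law: the regular-round pool 6/24 = 25.0%, the domestic pool 148/470 = 31.5% → the domestic pool
Overall: the regular-round pool 110/189 = 58.2%, the domestic pool 160/487 = 32.9% → the regular-round pool
The domestic pool wins each department group but the regular-round pool wins overall — the comparison reverses. The domestic pool's applicants skew toward Law, which has a lower base rate.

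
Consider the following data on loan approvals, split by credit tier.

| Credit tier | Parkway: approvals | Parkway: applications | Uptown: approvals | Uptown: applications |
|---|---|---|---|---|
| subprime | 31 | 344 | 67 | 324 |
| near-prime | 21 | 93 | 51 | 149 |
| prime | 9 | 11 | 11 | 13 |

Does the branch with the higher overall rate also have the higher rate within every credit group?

Subprime: Parkway 31/344 = 9.0%, Uptown 67/324 = 20.7% → Uptown
Near-prime: Parkway 21/93 = 22.6%, Uptown 51/149 = 34.2% → Uptown
Prime: Parkway 9/11 = 81.8%, Uptown 11/13 = 84.6% → Uptown
Overall: Parkway 61/448 = 13.6%, Uptown 129/486 = 26.5% → Uptown
Uptown wins overall and in every credit group — no reversal.

Yes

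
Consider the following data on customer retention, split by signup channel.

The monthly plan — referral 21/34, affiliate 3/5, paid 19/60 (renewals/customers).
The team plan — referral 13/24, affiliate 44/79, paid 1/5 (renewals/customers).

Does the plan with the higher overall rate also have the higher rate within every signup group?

No

Referral: the monthly plan 21/34 = 61.8%, the team plan 13/24 = 54.2% → the monthly plan
Affiliate: the monthly plan 3/5 = 60.0%, the team plan 44/79 = 55.7% → the monthly plan
Paid: the monthly plan 19/60 = 31.7%, the team plan 1/5 = 20.0% → the monthly plan
Overall: the monthly plan 43/99 = 43.4%, the team plan 58/108 = 53.7% → the team plan
The monthly plan wins each signup group but the team plan wins overall — the comparison reverses. The monthly plan's customers skew toward paid, which has a lower base rate.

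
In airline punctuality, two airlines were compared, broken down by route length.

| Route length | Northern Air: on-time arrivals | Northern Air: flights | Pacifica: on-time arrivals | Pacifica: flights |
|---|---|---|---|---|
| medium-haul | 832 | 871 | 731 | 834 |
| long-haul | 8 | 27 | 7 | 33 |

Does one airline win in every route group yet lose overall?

No

Medium-haul: Northern Air 832/871 = 95.5%, Pacifica 731/834 = 87.6% → Northern Air
Long-haul: Northern Air 8/27 = 29.6%, Pacifica 7/33 = 21.2% → Northern Air
Overall: Northern Air 840/898 = 93.5%, Pacifica 738/867 = 85.1% → Northern Air
Northern Air wins overall and in every route group — no reversal.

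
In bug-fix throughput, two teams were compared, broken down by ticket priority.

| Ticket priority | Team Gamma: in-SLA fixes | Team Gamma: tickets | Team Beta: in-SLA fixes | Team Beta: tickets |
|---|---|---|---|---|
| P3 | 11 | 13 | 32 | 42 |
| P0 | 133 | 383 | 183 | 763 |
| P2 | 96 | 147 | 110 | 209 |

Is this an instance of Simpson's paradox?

No

P3: Team Gamma 11/13 = 84.6%, Team Beta 32/42 = 76.2% → Team Gamma
P0: Team Gamma 133/383 = 34.7%, Team Beta 183/763 = 24.0% → Team Gamma
P2: Team Gamma 96/147 = 65.3%, Team Beta 110/209 = 52.6% → Team Gamma
Overall: Team Gamma 240/543 = 44.2%, Team Beta 325/1014 = 32.1% → Team Gamma
Team Gamma wins overall and in every ticket group — no reversal.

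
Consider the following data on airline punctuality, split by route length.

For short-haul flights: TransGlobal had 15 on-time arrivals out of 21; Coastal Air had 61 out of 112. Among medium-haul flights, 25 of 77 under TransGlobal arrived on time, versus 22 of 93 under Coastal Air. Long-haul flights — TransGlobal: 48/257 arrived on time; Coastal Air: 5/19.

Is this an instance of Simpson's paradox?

No

Short-haul: TransGlobal 15/21 = 71.4%, Coastal Air 61/112 = 54.5% → TransGlobal
Medium-haul: TransGlobal 25/77 = 32.5%, Coastal Air 22/93 = 23.7% → TransGlobal
Long-haul: TransGlobal 48/257 = 18.7%, Coastal Air 5/19 = 26.3% → Coastal Air
Overall: TransGlobal 88/355 = 24.8%, Coastal Air 88/224 = 39.3% → Coastal Air
Neither sweeps: TransGlobal wins 2 of 3 groups, Coastal Air wins 1. Coastal Air wins overall but not every group — no Simpson reversal.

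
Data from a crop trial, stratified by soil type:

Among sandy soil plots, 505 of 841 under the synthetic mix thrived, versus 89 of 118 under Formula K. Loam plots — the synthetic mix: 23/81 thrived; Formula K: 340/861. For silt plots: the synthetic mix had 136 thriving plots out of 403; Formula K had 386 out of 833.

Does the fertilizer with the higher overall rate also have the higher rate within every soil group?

No

Sandy soil: the synthetic mix 505/841 = 60.0%, Formula K 89/118 = 75.4% → Formula K
Loam: the synthetic mix 23/81 = 28.4%, Formula K 340/861 = 39.5% → Formula K
Silt: the synthetic mix 136/403 = 33.7%, Formula K 386/833 = 46.3% → Formula K
Overall: the synthetic mix 664/1325 = 50.1%, Formula K 815/1812 = 45.0% → the synthetic mix
Formula K wins each soil group but the synthetic mix wins overall — the comparison reverses. Formula K's plots skew toward loam, which has a lower base rate.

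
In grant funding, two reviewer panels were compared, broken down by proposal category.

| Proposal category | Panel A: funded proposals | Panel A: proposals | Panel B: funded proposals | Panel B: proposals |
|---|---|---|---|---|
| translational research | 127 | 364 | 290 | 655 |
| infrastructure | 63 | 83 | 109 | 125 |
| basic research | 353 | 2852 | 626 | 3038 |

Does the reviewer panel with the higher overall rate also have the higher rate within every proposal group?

Translational research: Panel A 127/364 = 34.9%, Panel B 290/655 = 44.3% → Panel B
Infrastructure: Panel A 63/83 = 75.9%, Panel B 109/125 = 87.2% → Panel B
Basic research: Panel A 353/2852 = 12.4%, Panel B 626/3038 = 20.6% → Panel B
Overall: Panel A 543/3299 = 16.5%, Panel B 1025/3818 = 26.8% → Panel B
Panel B wins overall and in every proposal group — no reversal.

Yes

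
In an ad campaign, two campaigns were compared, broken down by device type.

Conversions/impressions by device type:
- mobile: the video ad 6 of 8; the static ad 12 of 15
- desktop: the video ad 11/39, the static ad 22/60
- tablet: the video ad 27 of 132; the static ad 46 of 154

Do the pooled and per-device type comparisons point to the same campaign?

Yes

Mobile: the video ad 6/8 = 75.0%, the static ad 12/15 = 80.0% → the static ad
Desktop: the video ad 11/39 = 28.2%, the static ad 22/60 = 36.7% → the static ad
Tablet: the video ad 27/132 = 20.5%, the static ad 46/154 = 29.9% → the static ad
Overall: the video ad 44/179 = 24.6%, the static ad 80/229 = 34.9% → the static ad
The static ad wins overall and in every device group — no reversal.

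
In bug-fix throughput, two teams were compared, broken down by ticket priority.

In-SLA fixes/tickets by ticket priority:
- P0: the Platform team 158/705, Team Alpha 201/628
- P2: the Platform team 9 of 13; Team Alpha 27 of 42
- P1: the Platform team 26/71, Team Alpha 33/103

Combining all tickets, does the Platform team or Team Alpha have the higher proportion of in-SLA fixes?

P0: the Platform team 158/705 = 22.4%, Team Alpha 201/628 = 32.0% → Team Alpha
P2: the Platform team 9/13 = 69.2%, Team Alpha 27/42 = 64.3% → the Platform team
P1: the Platform team 26/71 = 36.6%, Team Alpha 33/103 = 32.0% → the Platform team
Overall: the Platform team 193/789 = 24.5%, Team Alpha 261/773 = 33.8% → Team Alpha
(Neither sweeps every ticket group, but Team Alpha has the higher pooled rate.)

Team Alpha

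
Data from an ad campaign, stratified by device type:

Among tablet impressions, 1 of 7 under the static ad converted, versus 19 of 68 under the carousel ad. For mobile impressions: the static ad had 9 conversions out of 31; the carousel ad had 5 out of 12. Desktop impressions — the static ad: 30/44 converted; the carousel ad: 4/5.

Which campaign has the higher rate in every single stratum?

Tablet: the static ad 1/7 = 14.3%, the carousel ad 19/68 = 27.9% → the carousel ad
Mobile: the static ad 9/31 = 29.0%, the carousel ad 5/12 = 41.7% → the carousel ad
Desktop: the static ad 30/44 = 68.2%, the carousel ad 4/5 = 80.0% → the carousel ad
The carousel ad has the higher rate in all 3 groups.

the carousel ad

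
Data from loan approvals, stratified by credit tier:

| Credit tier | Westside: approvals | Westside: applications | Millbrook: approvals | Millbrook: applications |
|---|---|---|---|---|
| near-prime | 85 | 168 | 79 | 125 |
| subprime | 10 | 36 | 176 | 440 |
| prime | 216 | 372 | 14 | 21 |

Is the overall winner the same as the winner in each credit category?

No

Near-prime: Westside 85/168 = 50.6%, Millbrook 79/125 = 63.2% → Millbrook
Subprime: Westside 10/36 = 27.8%, Millbrook 176/440 = 40.0% → Millbrook
Prime: Westside 216/372 = 58.1%, Millbrook 14/21 = 66.7% → Millbrook
Overall: Westside 311/576 = 54.0%, Millbrook 269/586 = 45.9% → Westside
Millbrook wins each credit group but Westside wins overall — the comparison reverses. Millbrook's applications skew toward subprime, which has a lower base rate.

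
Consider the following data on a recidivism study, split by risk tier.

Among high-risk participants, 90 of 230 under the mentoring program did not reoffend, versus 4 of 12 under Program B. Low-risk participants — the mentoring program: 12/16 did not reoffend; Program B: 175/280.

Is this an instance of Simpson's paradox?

High-risk: the mentoring program 90/230 = 39.1%, Program B 4/12 = 33.3% → the mentoring program
Low-risk: the mentoring program 12/16 = 75.0%, Program B 175/280 = 62.5% → the mentoring program
Overall: the mentoring program 102/246 = 41.5%, Program B 179/292 = 61.3% → Program B
The mentoring program wins each risk group but Program B wins overall — the comparison reverses. The mentoring program's participants skew toward high-risk, which has a lower base rate.

Yes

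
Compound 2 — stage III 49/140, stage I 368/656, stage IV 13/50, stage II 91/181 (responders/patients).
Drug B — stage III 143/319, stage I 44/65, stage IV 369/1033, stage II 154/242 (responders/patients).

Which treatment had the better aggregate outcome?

Stage III: Compound 2 49/140 = 35.0%, Drug B 143/319 = 44.8% → Drug B
Stage I: Compound 2 368/656 = 56.1%, Drug B 44/65 = 67.7% → Drug B
Stage IV: Compound 2 13/50 = 26.0%, Drug B 369/1033 = 35.7% → Drug B
Stage II: Compound 2 91/181 = 50.3%, Drug B 154/242 = 63.6% → Drug B
Overall: Compound 2 521/1027 = 50.7%, Drug B 710/1659 = 42.8% → Compound 2
(Drug B wins every disease group but Compound 2 wins overall — Drug B's patients skew toward the low-rate stage IV group.)

Compound 2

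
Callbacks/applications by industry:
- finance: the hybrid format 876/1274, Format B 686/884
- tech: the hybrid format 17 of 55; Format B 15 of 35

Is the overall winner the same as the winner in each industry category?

Yes

Finance: the hybrid format 876/1274 = 68.8%, Format B 686/884 = 77.6% → Format B
Tech: the hybrid format 17/55 = 30.9%, Format B 15/35 = 42.9% → Format B
Overall: the hybrid format 893/1329 = 67.2%, Format B 701/919 = 76.3% → Format B
Format B wins overall and in every industry group — no reversal.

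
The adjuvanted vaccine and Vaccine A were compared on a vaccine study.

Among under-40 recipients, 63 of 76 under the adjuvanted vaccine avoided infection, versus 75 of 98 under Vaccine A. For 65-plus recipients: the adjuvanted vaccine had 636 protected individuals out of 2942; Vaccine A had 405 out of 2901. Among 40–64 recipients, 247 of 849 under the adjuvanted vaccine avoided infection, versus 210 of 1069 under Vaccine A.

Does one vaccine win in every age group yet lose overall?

Under-40: the adjuvanted vaccine 63/76 = 82.9%, Vaccine A 75/98 = 76.5% → the adjuvanted vaccine
65-plus: the adjuvanted vaccine 636/2942 = 21.6%, Vaccine A 405/2901 = 14.0% → the adjuvanted vaccine
40–64: the adjuvanted vaccine 247/849 = 29.1%, Vaccine A 210/1069 = 19.6% → the adjuvanted vaccine
Overall: the adjuvanted vaccine 946/3867 = 24.5%, Vaccine A 690/4068 = 17.0% → the adjuvanted vaccine
The adjuvanted vaccine wins overall and in every age group — no reversal.

No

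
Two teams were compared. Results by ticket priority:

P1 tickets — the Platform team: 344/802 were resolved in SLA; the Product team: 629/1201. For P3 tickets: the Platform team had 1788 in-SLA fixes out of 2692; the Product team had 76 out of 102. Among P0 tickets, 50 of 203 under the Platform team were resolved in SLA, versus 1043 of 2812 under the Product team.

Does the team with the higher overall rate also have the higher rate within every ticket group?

P1: the Platform team 344/802 = 42.9%, the Product team 629/1201 = 52.4% → the Product team
P3: the Platform team 1788/2692 = 66.4%, the Product team 76/102 = 74.5% → the Product team
P0: the Platform team 50/203 = 24.6%, the Product team 1043/2812 = 37.1% → the Product team
Overall: the Platform team 2182/3697 = 59.0%, the Product team 1748/4115 = 42.5% → the Platform team
The Product team wins each ticket group but the Platform team wins overall — the comparison reverses. The Product team's tickets skew toward P0, which has a lower base rate.

No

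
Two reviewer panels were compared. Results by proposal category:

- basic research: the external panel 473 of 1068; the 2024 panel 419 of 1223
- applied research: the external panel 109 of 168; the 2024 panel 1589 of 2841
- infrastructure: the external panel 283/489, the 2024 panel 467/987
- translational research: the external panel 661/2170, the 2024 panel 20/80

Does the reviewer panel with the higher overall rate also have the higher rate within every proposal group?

No

Basic research: the external panel 473/1068 = 44.3%, the 2024 panel 419/1223 = 34.3% → the external panel
Applied research: the external panel 109/168 = 64.9%, the 2024 panel 1589/2841 = 55.9% → the external panel
Infrastructure: the external panel 283/489 = 57.9%, the 2024 panel 467/987 = 47.3% → the external panel
Translational research: the external panel 661/2170 = 30.5%, the 2024 panel 20/80 = 25.0% → the external panel
Overall: the external panel 1526/3895 = 39.2%, the 2024 panel 2495/5131 = 48.6% → the 2024 panel
The external panel wins each proposal group but the 2024 panel wins overall — the comparison reverses. The external panel's proposals skew toward translational research, which has a lower base rate.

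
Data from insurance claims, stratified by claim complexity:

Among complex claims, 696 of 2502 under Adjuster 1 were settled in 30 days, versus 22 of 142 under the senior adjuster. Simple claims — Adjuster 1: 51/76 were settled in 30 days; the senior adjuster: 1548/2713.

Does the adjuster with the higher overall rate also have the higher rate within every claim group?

No

Complex: Adjuster 1 696/2502 = 27.8%, the senior adjuster 22/142 = 15.5% → Adjuster 1
Simple: Adjuster 1 51/76 = 67.1%, the senior adjuster 1548/2713 = 57.1% → Adjuster 1
Overall: Adjuster 1 747/2578 = 29.0%, the senior adjuster 1570/2855 = 55.0% → the senior adjuster
Adjuster 1 wins each claim group but the senior adjuster wins overall — the comparison reverses. Adjuster 1's claims skew toward complex, which has a lower base rate.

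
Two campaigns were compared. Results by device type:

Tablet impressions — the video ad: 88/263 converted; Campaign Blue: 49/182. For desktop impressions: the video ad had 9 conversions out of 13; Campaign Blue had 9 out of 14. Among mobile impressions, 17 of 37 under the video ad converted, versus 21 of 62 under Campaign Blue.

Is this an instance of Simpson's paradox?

Tablet: the video ad 88/263 = 33.5%, Campaign Blue 49/182 = 26.9% → the video ad
Desktop: the video ad 9/13 = 69.2%, Campaign Blue 9/14 = 64.3% → the video ad
Mobile: the video ad 17/37 = 45.9%, Campaign Blue 21/62 = 33.9% → the video ad
Overall: the video ad 114/313 = 36.4%, Campaign Blue 79/258 = 30.6% → the video ad
The video ad wins overall and in every device group — no reversal.

No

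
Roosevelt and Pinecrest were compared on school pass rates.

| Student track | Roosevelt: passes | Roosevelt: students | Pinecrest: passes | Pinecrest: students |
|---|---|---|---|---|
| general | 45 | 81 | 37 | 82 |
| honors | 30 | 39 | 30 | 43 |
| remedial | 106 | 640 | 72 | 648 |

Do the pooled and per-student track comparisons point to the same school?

General: Roosevelt 45/81 = 55.6%, Pinecrest 37/82 = 45.1% → Roosevelt
Honors: Roosevelt 30/39 = 76.9%, Pinecrest 30/43 = 69.8% → Roosevelt
Remedial: Roosevelt 106/640 = 16.6%, Pinecrest 72/648 = 11.1% → Roosevelt
Overall: Roosevelt 181/760 = 23.8%, Pinecrest 139/773 = 18.0% → Roosevelt
Roosevelt wins overall and in every student group — no reversal.

Yes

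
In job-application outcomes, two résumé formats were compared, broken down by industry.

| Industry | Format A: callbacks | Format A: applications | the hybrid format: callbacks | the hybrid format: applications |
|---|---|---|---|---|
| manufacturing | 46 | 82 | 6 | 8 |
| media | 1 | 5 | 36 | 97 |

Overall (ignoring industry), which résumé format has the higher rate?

Format A

Manufacturing: Format A 46/82 = 56.1%, the hybrid format 6/8 = 75.0% → the hybrid format
Media: Format A 1/5 = 20.0%, the hybrid format 36/97 = 37.1% → the hybrid format
Overall: Format A 47/87 = 54.0%, the hybrid format 42/105 = 40.0% → Format A
(The hybrid format wins every industry group but Format A wins overall — the hybrid format's applications skew toward the low-rate media group.)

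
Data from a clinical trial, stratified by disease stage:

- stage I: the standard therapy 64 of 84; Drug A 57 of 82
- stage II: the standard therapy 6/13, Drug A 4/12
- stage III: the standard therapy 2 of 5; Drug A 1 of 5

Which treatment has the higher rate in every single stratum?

Stage I: the standard therapy 64/84 = 76.2%, Drug A 57/82 = 69.5% → the standard therapy
Stage II: the standard therapy 6/13 = 46.2%, Drug A 4/12 = 33.3% → the standard therapy
Stage III: the standard therapy 2/5 = 40.0%, Drug A 1/5 = 20.0% → the standard therapy
The standard therapy has the higher rate in all 3 groups.

the standard therapy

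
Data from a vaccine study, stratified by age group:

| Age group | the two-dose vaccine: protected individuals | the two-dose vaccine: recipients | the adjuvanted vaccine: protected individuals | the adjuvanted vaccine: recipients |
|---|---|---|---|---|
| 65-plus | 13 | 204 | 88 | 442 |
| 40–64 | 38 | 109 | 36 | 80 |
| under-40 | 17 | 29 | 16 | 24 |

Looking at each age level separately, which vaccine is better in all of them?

the adjuvanted vaccine

65-plus: the two-dose vaccine 13/204 = 6.4%, the adjuvanted vaccine 88/442 = 19.9% → the adjuvanted vaccine
40–64: the two-dose vaccine 38/109 = 34.9%, the adjuvanted vaccine 36/80 = 45.0% → the adjuvanted vaccine
Under-40: the two-dose vaccine 17/29 = 58.6%, the adjuvanted vaccine 16/24 = 66.7% → the adjuvanted vaccine
The adjuvanted vaccine has the higher rate in all 3 groups.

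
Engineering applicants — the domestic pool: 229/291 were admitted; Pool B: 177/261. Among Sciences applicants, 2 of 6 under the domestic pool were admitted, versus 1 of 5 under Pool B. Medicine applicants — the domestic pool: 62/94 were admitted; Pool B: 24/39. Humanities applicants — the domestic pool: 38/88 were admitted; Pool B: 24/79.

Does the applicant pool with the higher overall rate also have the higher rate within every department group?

Engineering: the domestic pool 229/291 = 78.7%, Pool B 177/261 = 67.8% → the domestic pool
Sciences: the domestic pool 2/6 = 33.3%, Pool B 1/5 = 20.0% → the domestic pool
Medicine: the domestic pool 62/94 = 66.0%, Pool B 24/39 = 61.5% → the domestic pool
Humanities: the domestic pool 38/88 = 43.2%, Pool B 24/79 = 30.4% → the domestic pool
Overall: the domestic pool 331/479 = 69.1%, Pool B 226/384 = 58.9% → the domestic pool
The domestic pool wins overall and in every department group — no reversal.

Yes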